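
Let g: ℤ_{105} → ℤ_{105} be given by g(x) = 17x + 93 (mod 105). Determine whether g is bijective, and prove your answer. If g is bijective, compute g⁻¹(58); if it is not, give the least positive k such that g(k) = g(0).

35

Recall that g is injective when g(u) = g(v) forces u = v.
If g(u) = g(v), then 17u ≡ 17v (mod 105). Because gcd(17, 105) = 1, we may cancel 17 to get u ≡ v (mod 105).
We now compute 17⁻¹ mod 105 explicitly. Euclid's algorithm: 105 = 6·17 + 3, 17 = 5·3 + 2, 3 = 1·2 + 1; back-substituting gives 1 = 68·17 − 11·105, so 17⁻¹ ≡ 68 (mod 105).
Then y ↦ 68(y − 93) is a two-sided inverse to g, so every y ∈ ℤ_{105} has a preimage.
Therefore g is bijective.
Since g is bijective, we find g⁻¹(58): we need 17x ≡ 58 − 93 ≡ 70 (mod 105). Using 17⁻¹ = 68: x ≡ 68·70 = 4760 = 45·105 + 35, so x = 35.
Check: g(35) = 17·35 + 93 = 688 = 6·105 + 58 ≡ 58 (mod 105).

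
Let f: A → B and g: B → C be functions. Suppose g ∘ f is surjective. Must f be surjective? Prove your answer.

not surjective

No. Take A = {1, 2}, B = {1, 2, 3, 4, 5}, C = {1}, f(a) = 1 for every a ∈ A, and g(b) = 1 for every b ∈ B.
Then g ∘ f is surjective onto {1}, but 5 ∈ B has no preimage under f, so f is not surjective.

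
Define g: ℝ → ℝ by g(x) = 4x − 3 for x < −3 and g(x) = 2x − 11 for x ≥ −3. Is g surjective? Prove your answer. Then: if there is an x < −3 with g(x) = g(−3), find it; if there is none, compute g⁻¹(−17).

Both pieces are strictly increasing (slopes 4 and 2), so each is injective on its own interval.
The left piece maps (−∞, −3) onto (−∞, −15); the right piece maps [−3, ∞) onto [−17, ∞).
The union (−∞, −15) ∪ [−17, ∞) covers ℝ, so g is surjective.
For the follow-up: the images overlap, so an x < −3 with g(x) = g(−3) exists. g(−3) = −17; solving 4x − 3 = −17 for x < −3 gives x = (−17 + 3)/4 = −7/2.

-7/2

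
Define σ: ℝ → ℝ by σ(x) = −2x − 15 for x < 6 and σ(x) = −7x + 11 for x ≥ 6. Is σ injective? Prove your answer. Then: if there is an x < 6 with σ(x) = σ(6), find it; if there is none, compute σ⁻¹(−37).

48/7

Both pieces are strictly decreasing (slopes −2 and −7), so each is injective on its own interval.
The left piece maps (−∞, 6) onto (−27, ∞); the right piece maps [6, ∞) onto (−∞, −31].
These images are disjoint, so no value is attained by both pieces. Therefore σ is injective.
Because the two images are disjoint, no x < 6 has σ(x) = σ(6), so we compute σ⁻¹(−37): −37 lies in (−∞, −31], so solve −7x + 11 = −37: x = (−37 − 11)/(−7) = 48/7.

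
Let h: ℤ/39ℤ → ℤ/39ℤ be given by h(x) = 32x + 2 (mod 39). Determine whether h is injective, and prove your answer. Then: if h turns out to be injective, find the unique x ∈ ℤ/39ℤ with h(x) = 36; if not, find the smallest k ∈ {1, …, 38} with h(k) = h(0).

23

Recall that injectivity means: for all s, t in the domain, h(s) = h(t) implies s = t.
Suppose h(s) = h(t) in ℤ/39ℤ. Then 32s + 2 ≡ 32t + 2 (mod 39), therefore 32(s − t) ≡ 0 (mod 39).
Since gcd(32, 39) = 1, 32 is invertible modulo 39, hence s − t ≡ 0 (mod 39), i.e. s = t.
So h is injective.
We now compute 32⁻¹ mod 39 explicitly. Euclid's algorithm: 39 = 1·32 + 7, 32 = 4·7 + 4, 7 = 1·4 + 3, 4 = 1·3 + 1; back-substituting gives 1 = 11·32 − 9·39, so 32⁻¹ ≡ 11 (mod 39).
Since h is injective, we compute h⁻¹(36): solve 32x + 2 ≡ 36 (mod 39), i.e. 32x ≡ 34 (mod 39).
Multiplying by 32⁻¹ = 11 gives x ≡ 11·34 = 374 = 9·39 + 23 ≡ 23 (mod 39).
Check: h(23) = 32·23 + 2 = 738 = 18·39 + 36 ≡ 36 (mod 39).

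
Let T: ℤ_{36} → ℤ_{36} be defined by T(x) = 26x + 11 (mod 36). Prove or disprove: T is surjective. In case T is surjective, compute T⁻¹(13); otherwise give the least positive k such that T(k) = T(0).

18

Recall that surjectivity means every element of the codomain has a preimage under T.
Since gcd(26, 36) = 2, we have 26x ≡ 0 (mod 2) for all x, so T(x) ≡ 1 (mod 2).
But 0 ≢ 1 (mod 2), so 0 ∈ ℤ_{36} has no preimage. Hence T is not surjective.
Since T is not surjective, we find the least positive k with T(k) = T(0): this means 26k ≡ 0 (mod 36), i.e. 36 ∣ 26k. Since gcd(26, 36) = 2, dividing through by 2 this holds exactly when 18 ∣ 13k, and as gcd(13, 18) = 1, exactly when 18 ∣ k.
The smallest positive such k is 18.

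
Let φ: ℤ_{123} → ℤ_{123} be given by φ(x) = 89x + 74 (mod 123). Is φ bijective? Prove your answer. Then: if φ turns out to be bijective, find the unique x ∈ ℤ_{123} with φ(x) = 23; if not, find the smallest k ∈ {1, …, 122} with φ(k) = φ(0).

Recall: φ is injective if φ(a) = φ(b) implies a = b.
Suppose φ(a) = φ(b) in ℤ_{123}. Then 89a + 74 ≡ 89b + 74 (mod 123), so 89(a − b) ≡ 0 (mod 123).
Since gcd(89, 123) = 1, 89 is invertible modulo 123, thus a − b ≡ 0 (mod 123), i.e. a = b.
We now compute 89⁻¹ mod 123 explicitly. Euclid's algorithm: 123 = 1·89 + 34, 89 = 2·34 + 21, 34 = 1·21 + 13, 21 = 1·13 + 8, 13 = 1·8 + 5, 8 = 1·5 + 3, 5 = 1·3 + 2, 3 = 1·2 + 1; back-substituting gives 1 = 47·89 − 34·123, so 89⁻¹ ≡ 47 (mod 123).
Then y ↦ 47(y − 74) is a two-sided inverse to φ, so every y ∈ ℤ_{123} has a preimage.
Thus φ is bijective.
Since φ is bijective, we find φ⁻¹(23): we need 89x ≡ 23 − 74 ≡ 72 (mod 123). Using 89⁻¹ = 47: x ≡ 47·72 = 3384 = 27·123 + 63, so x = 63.
Check: φ(63) = 89·63 + 74 = 5681 = 46·123 + 23 ≡ 23 (mod 123).

63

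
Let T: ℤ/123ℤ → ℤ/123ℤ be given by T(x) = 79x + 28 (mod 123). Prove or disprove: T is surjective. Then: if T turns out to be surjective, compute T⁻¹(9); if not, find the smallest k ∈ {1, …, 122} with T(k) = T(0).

Since gcd(79, 123) = 1, 79 is invertible modulo 123. Euclid's algorithm: 123 = 1·79 + 44, 79 = 1·44 + 35, 44 = 1·35 + 9, 35 = 3·9 + 8, 9 = 1·8 + 1; back-substituting gives 1 = 109·79 − 70·123, so 79⁻¹ ≡ 109 (mod 123).
For any y ∈ ℤ/123ℤ, x = 109(y − 28) mod 123 satisfies T(x) = 79·109(y − 28) + 28 ≡ y (since 79·109 ≡ 1 mod 123). So every y has a preimage.
Therefore T is surjective.
Since T is surjective, we find T⁻¹(9): we need 79x ≡ 9 − 28 ≡ 104 (mod 123). Using 79⁻¹ = 109: x ≡ 109·104 = 11336 = 92·123 + 20, so x = 20.
Check: T(20) = 79·20 + 28 = 1608 = 13·123 + 9 ≡ 9 (mod 123).

20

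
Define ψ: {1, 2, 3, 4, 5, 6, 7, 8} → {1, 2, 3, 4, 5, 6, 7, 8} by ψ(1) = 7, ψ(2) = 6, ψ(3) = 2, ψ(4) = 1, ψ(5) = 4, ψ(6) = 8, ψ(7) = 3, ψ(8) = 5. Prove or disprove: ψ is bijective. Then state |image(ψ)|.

8

The values 7, 6, 2, 1, 4, 8, 3, 5 are a permutation of {1, 2, 3, 4, 5, 6, 7, 8}: each element appears exactly once.
So ψ is injective and surjective, hence bijective.
The image of ψ is {1, 2, 3, 4, 5, 6, 7, 8}, which has 8 elements.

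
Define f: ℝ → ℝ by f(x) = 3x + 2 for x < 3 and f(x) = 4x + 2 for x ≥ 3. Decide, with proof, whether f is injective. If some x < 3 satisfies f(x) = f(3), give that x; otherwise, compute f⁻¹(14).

3

Both pieces are strictly increasing (slopes 3 and 4), so each is injective on its own interval.
The left piece maps (−∞, 3) onto (−∞, 11); the right piece maps [3, ∞) onto [14, ∞).
These images are disjoint, so no value is attained by both pieces. Hence f is injective.
Because the two images are disjoint, no x < 3 has f(x) = f(3), so we compute f⁻¹(14): 14 lies in [14, ∞), so solve 4x + 2 = 14: x = (14 − 2)/4 = 3.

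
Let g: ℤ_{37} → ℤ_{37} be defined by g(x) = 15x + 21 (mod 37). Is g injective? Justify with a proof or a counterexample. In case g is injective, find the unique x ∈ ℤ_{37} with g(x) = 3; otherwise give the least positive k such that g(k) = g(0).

Recall that g is injective if g(a) = g(b) implies a = b.
If g(a) = g(b), then 15a ≡ 15b (mod 37). Because gcd(15, 37) = 1, we may cancel 15 to get a ≡ b (mod 37).
Thus g is injective.
We now compute 15⁻¹ mod 37 explicitly. Euclid's algorithm: 37 = 2·15 + 7, 15 = 2·7 + 1; back-substituting gives 1 = 5·15 − 2·37, so 15⁻¹ ≡ 5 (mod 37).
Since g is injective, we compute g⁻¹(3): solve 15x + 21 ≡ 3 (mod 37), i.e. 15x ≡ 19 (mod 37).
Multiplying by 15⁻¹ = 5 gives x ≡ 5·19 = 95 = 2·37 + 21 ≡ 21 (mod 37).
Check: g(21) = 15·21 + 21 = 336 = 9·37 + 3 ≡ 3 (mod 37).

21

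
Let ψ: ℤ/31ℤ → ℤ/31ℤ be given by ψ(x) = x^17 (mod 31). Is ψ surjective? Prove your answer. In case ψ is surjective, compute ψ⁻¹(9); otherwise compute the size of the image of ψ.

Since 31 is prime, the nonzero elements of ℤ/31ℤ form a cyclic group of order 30.
As gcd(17, 30) = 1, raising to the 17th power is a bijection on this group: if s^17 ≡ t^17 then (st^{−1})^17 = 1, and the only element of order dividing gcd(17, 30) = 1 is 1, so s = t.
With ψ(0) = 0 this makes ψ injective on all of ℤ/31ℤ, hence bijective (finite equal-size domain and codomain). In particular ψ is surjective.
Since ψ is surjective, we find the preimage of 9. The inverse of x ↦ x^17 on (ℤ/31ℤ)^× is x ↦ x^23, because 17·23 = 391 = 13·30 + 1 ≡ 1 (mod 30) and x^{30} = 1 for x ≠ 0 (Fermat). So ψ⁻¹(9) = 9^23 mod 31.
Repeated squaring mod 31: 9^1 ≡ 9, 9^2 ≡ 9² = 81 ≡ 19, 9^4 ≡ 19² = 361 ≡ 20, 9^8 ≡ 20² = 400 ≡ 28, 9^16 ≡ 28² = 784 ≡ 9. Since 23 = 16 + 4 + 2 + 1, 9^23 ≡ 9·20·19·9: 9·20 = 180 ≡ 25, then 25·19 = 475 ≡ 10, then 10·9 = 90 ≡ 28. So 9^23 ≡ 28 (mod 31).
Hence ψ⁻¹(9) = 28.

28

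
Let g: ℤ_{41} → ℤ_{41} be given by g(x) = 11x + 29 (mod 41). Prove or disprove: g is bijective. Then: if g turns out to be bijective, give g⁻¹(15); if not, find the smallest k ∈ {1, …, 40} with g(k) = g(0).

By definition, injectivity means: for all a, b in the domain, g(a) = g(b) implies a = b.
If g(a) = g(b), then 11a ≡ 11b (mod 41). Because gcd(11, 41) = 1, we may cancel 11 to get a ≡ b (mod 41).
We now compute 11⁻¹ mod 41 explicitly. Euclid's algorithm: 41 = 3·11 + 8, 11 = 1·8 + 3, 8 = 2·3 + 2, 3 = 1·2 + 1; back-substituting gives 1 = 15·11 − 4·41, so 11⁻¹ ≡ 15 (mod 41).
For any y ∈ ℤ_{41}, x = 15(y − 29) mod 41 satisfies g(x) = 11·15(y − 29) + 29 ≡ y (since 11·15 ≡ 1 mod 41). So every y has a preimage.
Therefore g is bijective.
Since g is bijective, we find g⁻¹(15): we need 11x ≡ 15 − 29 ≡ 27 (mod 41). Using 11⁻¹ = 15: x ≡ 15·27 = 405 = 9·41 + 36, so x = 36.
Check: g(36) = 11·36 + 29 = 425 = 10·41 + 15 ≡ 15 (mod 41).

36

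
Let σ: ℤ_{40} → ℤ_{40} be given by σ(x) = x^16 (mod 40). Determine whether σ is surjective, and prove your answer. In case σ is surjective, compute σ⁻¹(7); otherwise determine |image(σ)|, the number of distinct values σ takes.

4

σ(1) = 1^16 = 1.
σ(3): Repeated squaring mod 40: 3^1 ≡ 3, 3^2 ≡ 3² = 9, 3^4 ≡ 9² = 81 ≡ 1, 3^8 ≡ 1² = 1, 3^16 ≡ 1² = 1. So 3^16 ≡ 1 (mod 40).
So σ(1) = σ(3) = 1 while 1 ≠ 3, therefore σ is not injective.
A non-injective map from the 40-element set ℤ_{40} to itself takes at most 39 distinct values, so it cannot be surjective. Hence σ is not surjective.
Since σ is not surjective, we determine |image(σ)|. Computing x^16 mod 40 for each x (by repeated squaring, reducing mod 40 at every step), the values σ(0), σ(1), …, σ(39) are: 0, 1, 16, 1, 16, 25, 16, 1, 16, 1, 0, 1, 16, 1, 16, 25, 16, 1, 16, 1, 0, 1, 16, 1, 16, 25, 16, 1, 16, 1, 0, 1, 16, 1, 16, 25, 16, 1, 16, 1.
The distinct values are {0, 1, 16, 25}; there are 4 of them.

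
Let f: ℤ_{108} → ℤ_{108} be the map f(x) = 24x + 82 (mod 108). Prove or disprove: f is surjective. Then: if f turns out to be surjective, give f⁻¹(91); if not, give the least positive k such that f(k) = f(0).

9

By definition, surjectivity means every element of the codomain has a preimage under f.
Since gcd(24, 108) = 12, we have 24x ≡ 0 (mod 12) for all x, so f(x) ≡ 10 (mod 12).
But 0 ≢ 10 (mod 12), so 0 ∈ ℤ_{108} has no preimage. Thus f is not surjective.
Since f is not surjective, we find the least positive k with f(k) = f(0): this means 24k ≡ 0 (mod 108), i.e. 108 ∣ 24k. Since gcd(24, 108) = 12, dividing through by 12 this holds exactly when 9 ∣ 2k, and as gcd(2, 9) = 1, exactly when 9 ∣ k.
The smallest positive such k is 9.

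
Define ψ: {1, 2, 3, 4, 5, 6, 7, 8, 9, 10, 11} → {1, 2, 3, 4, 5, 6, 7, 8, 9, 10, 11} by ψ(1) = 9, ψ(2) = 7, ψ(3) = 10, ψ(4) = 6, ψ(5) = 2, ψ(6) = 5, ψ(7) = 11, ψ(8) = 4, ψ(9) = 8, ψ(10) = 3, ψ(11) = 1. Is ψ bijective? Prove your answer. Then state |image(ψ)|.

The values 9, 7, 10, 6, 2, 5, 11, 4, 8, 3, 1 are a permutation of {1, 2, 3, 4, 5, 6, 7, 8, 9, 10, 11}: each element appears exactly once.
So ψ is injective and surjective, hence bijective.
The image of ψ is {1, 2, 3, 4, 5, 6, 7, 8, 9, 10, 11}, which has 11 elements.

11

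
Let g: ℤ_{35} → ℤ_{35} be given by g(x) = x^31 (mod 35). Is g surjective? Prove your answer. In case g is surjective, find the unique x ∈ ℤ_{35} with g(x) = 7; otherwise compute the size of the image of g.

28

Computing x^31 mod 35 for each x (by repeated squaring, reducing mod 35 at every step), the values g(0), g(1), …, g(34) are: 0, 1, 23, 17, 4, 5, 6, 28, 22, 9, 10, 11, 33, 27, 14, 15, 16, 3, 32, 19, 20, 21, 8, 2, 24, 25, 26, 13, 7, 29, 30, 31, 18, 12, 34.
Every element of ℤ_{35} appears exactly once in this list, so g is a bijection, and in particular surjective.
Since g is surjective, we read off the preimage of 7 from the same table: g(28) = 7, so g⁻¹(7) = 28.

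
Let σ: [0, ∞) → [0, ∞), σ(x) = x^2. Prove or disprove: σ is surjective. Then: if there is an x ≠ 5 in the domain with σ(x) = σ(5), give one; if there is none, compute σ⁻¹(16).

For any y ∈ [0, ∞), x = y^{1/2} ∈ [0, ∞) gives σ(x) = y, so σ is surjective.
Since x ↦ x^2 is strictly increasing on [0, ∞), it is injective there, so no x ≠ 5 in the domain has σ(x) = σ(5). We therefore compute σ⁻¹(16) = 16^{1/2} = 4 (indeed 4^2 = 16).

4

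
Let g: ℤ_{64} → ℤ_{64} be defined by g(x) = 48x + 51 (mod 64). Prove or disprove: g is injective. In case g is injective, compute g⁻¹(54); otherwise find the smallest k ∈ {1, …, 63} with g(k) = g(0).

4

We have gcd(48, 64) = 16 > 1. Taking x_1 = 0 and x_2 = 4: g(0) = 51 and g(4) = 48·4 + 51 = 243 ≡ 51 (mod 64).
So g(0) = g(4) while 0 ≠ 4, so g is not injective.
Since g is not injective, we find the least positive k with g(k) = g(0): this means 48k ≡ 0 (mod 64), i.e. 64 ∣ 48k. Since gcd(48, 64) = 16, dividing through by 16 this holds exactly when 4 ∣ 3k, and as gcd(3, 4) = 1, exactly when 4 ∣ k.
The smallest positive such k is 4.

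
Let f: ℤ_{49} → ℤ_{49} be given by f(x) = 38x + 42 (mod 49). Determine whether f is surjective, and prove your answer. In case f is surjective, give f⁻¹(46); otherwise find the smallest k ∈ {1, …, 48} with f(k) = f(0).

13

Since gcd(38, 49) = 1, 38 is invertible modulo 49. Euclid's algorithm: 49 = 1·38 + 11, 38 = 3·11 + 5, 11 = 2·5 + 1; back-substituting gives 1 = 40·38 − 31·49, so 38⁻¹ ≡ 40 (mod 49).
For any y ∈ ℤ_{49}, x = 40(y − 42) mod 49 satisfies f(x) = 38·40(y − 42) + 42 ≡ y (since 38·40 ≡ 1 mod 49). So every y has a preimage.
Therefore f is surjective.
Since f is surjective, we find f⁻¹(46): we need 38x ≡ 46 − 42 ≡ 4 (mod 49). Using 38⁻¹ = 40: x ≡ 40·4 = 160 = 3·49 + 13, so x = 13.
Check: f(13) = 38·13 + 42 = 536 = 10·49 + 46 ≡ 46 (mod 49).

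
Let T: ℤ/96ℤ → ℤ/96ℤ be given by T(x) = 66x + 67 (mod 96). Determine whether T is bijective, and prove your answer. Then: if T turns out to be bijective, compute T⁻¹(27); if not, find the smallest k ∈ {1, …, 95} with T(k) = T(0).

We have gcd(66, 96) = 6 > 1. Taking x_1 = 0 and x_2 = 16: T(0) = 67 and T(16) = 66·16 + 67 = 1123 ≡ 67 (mod 96).
So T(0) = T(16) while 0 ≠ 16, thus T is not injective, hence not bijective.
Since T is not bijective, we find the least positive k with T(k) = T(0): this means 66k ≡ 0 (mod 96), i.e. 96 ∣ 66k. Since gcd(66, 96) = 6, dividing through by 6 this holds exactly when 16 ∣ 11k, and as gcd(11, 16) = 1, exactly when 16 ∣ k.
The smallest positive such k is 16.

16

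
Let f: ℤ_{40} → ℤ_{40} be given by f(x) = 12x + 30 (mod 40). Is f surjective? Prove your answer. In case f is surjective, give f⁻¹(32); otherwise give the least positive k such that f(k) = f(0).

10

By definition, f is surjective if every y in the codomain equals f(x) for some x in the domain.
Since gcd(12, 40) = 4, we have 12x ≡ 0 (mod 4) for all x, so f(x) ≡ 2 (mod 4).
But 0 ≢ 2 (mod 4), so 0 ∈ ℤ_{40} has no preimage. Hence f is not surjective.
Since f is not surjective, we find the least positive k with f(k) = f(0): this means 12k ≡ 0 (mod 40), i.e. 40 ∣ 12k. Since gcd(12, 40) = 4, dividing through by 4 this holds exactly when 10 ∣ 3k, and as gcd(3, 10) = 1, exactly when 10 ∣ k.
The smallest positive such k is 10.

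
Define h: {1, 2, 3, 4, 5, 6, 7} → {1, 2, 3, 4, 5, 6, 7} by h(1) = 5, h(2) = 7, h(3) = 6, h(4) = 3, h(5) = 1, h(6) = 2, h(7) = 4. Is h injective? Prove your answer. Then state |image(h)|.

The values h(1), …, h(7) are 5, 7, 6, 3, 1, 2, 4 — all distinct.
So h(a) = h(b) only when a = b, and h is injective.
The image of h is {1, 2, 3, 4, 5, 6, 7}, which has 7 elements.

7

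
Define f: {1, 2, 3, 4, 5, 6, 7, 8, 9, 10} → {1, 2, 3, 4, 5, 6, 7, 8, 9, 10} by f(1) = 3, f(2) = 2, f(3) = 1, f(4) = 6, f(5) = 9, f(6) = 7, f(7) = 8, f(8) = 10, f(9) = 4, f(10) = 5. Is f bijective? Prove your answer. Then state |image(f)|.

10

The values 3, 2, 1, 6, 9, 7, 8, 10, 4, 5 are a permutation of {1, 2, 3, 4, 5, 6, 7, 8, 9, 10}: each element appears exactly once.
So f is injective and surjective, hence bijective.
The image of f is {1, 2, 3, 4, 5, 6, 7, 8, 9, 10}, which has 10 elements.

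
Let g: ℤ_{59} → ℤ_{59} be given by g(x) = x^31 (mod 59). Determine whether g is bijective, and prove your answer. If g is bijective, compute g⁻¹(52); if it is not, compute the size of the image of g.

40

Since 59 is prime, the nonzero elements of ℤ_{59} form a cyclic group of order 58.
As gcd(31, 58) = 1, raising to the 31st power is a bijection on this group: if a^31 ≡ b^31 then (ab^{−1})^31 = 1, and the only element of order dividing gcd(31, 58) = 1 is 1, so a = b.
With g(0) = 0 this makes g injective on all of ℤ_{59}, hence bijective (finite equal-size domain and codomain). In particular g is bijective.
Since g is bijective, we find the preimage of 52. The inverse of x ↦ x^31 on (ℤ_{59})^× is x ↦ x^15, because 31·15 = 465 = 8·58 + 1 ≡ 1 (mod 58) and x^{58} = 1 for x ≠ 0 (Fermat). So g⁻¹(52) = 52^15 mod 59.
Repeated squaring mod 59: 52^1 ≡ 52, 52^2 ≡ 52² = 2704 ≡ 49, 52^4 ≡ 49² = 2401 ≡ 41, 52^8 ≡ 41² = 1681 ≡ 29. Since 15 = 8 + 4 + 2 + 1, 52^15 ≡ 29·41·49·52: 29·41 = 1189 ≡ 9, then 9·49 = 441 ≡ 28, then 28·52 = 1456 ≡ 40. So 52^15 ≡ 40 (mod 59).
Hence g⁻¹(52) = 40.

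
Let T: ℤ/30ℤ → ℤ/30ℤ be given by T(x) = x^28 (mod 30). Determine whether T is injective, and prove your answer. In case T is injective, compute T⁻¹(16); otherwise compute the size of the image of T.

T(2): Repeated squaring mod 30: 2^1 ≡ 2, 2^2 ≡ 2² = 4, 2^4 ≡ 4² = 16, 2^8 ≡ 16² = 256 ≡ 16, 2^16 ≡ 16² = 256 ≡ 16. Since 28 = 16 + 8 + 4, 2^28 ≡ 16·16·16: 16·16 = 256 ≡ 16, then 16·16 = 256 ≡ 16. So 2^28 ≡ 16 (mod 30).
T(4): Repeated squaring mod 30: 4^1 ≡ 4, 4^2 ≡ 4² = 16, 4^4 ≡ 16² = 256 ≡ 16, 4^8 ≡ 16² = 256 ≡ 16, 4^16 ≡ 16² = 256 ≡ 16. Since 28 = 16 + 8 + 4, 4^28 ≡ 16·16·16: 16·16 = 256 ≡ 16, then 16·16 = 256 ≡ 16. So 4^28 ≡ 16 (mod 30).
So T(2) = T(4) = 16 while 2 ≠ 4, thus T is not injective.
Since T is not injective, we determine |image(T)|. Computing x^28 mod 30 for each x (by repeated squaring, reducing mod 30 at every step), the values T(0), T(1), …, T(29) are: 0, 1, 16, 21, 16, 25, 6, 1, 16, 21, 10, 1, 6, 1, 16, 15, 16, 1, 6, 1, 10, 21, 16, 1, 6, 25, 16, 21, 16, 1.
The distinct values are {0, 1, 6, 10, 15, 16, 21, 25}; there are 8 of them.

8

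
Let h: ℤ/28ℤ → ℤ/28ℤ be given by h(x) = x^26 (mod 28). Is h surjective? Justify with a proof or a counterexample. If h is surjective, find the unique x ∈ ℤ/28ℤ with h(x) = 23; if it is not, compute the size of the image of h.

h(6): Repeated squaring mod 28: 6^1 ≡ 6, 6^2 ≡ 6² = 36 ≡ 8, 6^4 ≡ 8² = 64 ≡ 8, 6^8 ≡ 8² = 64 ≡ 8, 6^16 ≡ 8² = 64 ≡ 8. Since 26 = 16 + 8 + 2, 6^26 ≡ 8·8·8: 8·8 = 64 ≡ 8, then 8·8 = 64 ≡ 8. So 6^26 ≡ 8 (mod 28).
h(8): Repeated squaring mod 28: 8^1 ≡ 8, 8^2 ≡ 8² = 64 ≡ 8, 8^4 ≡ 8² = 64 ≡ 8, 8^8 ≡ 8² = 64 ≡ 8, 8^16 ≡ 8² = 64 ≡ 8. Since 26 = 16 + 8 + 2, 8^26 ≡ 8·8·8: 8·8 = 64 ≡ 8, then 8·8 = 64 ≡ 8. So 8^26 ≡ 8 (mod 28).
So h(6) = h(8) = 8 while 6 ≠ 8, hence h is not injective.
A non-injective map from the 28-element set ℤ/28ℤ to itself takes at most 27 distinct values, so it cannot be surjective. Thus h is not surjective.
Since h is not surjective, we determine |image(h)|. Computing x^26 mod 28 for each x (by repeated squaring, reducing mod 28 at every step), the values h(0), h(1), …, h(27) are: 0, 1, 4, 9, 16, 25, 8, 21, 8, 25, 16, 9, 4, 1, 0, 1, 4, 9, 16, 25, 8, 21, 8, 25, 16, 9, 4, 1.
The distinct values are {0, 1, 4, 8, 9, 16, 21, 25}; there are 8 of them.

8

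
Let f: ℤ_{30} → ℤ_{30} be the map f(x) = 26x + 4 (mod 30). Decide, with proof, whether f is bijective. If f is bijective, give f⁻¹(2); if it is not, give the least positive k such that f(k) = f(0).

We have gcd(26, 30) = 2 > 1. Taking u = 0 and v = 15: f(0) = 4 and f(15) = 26·15 + 4 = 394 ≡ 4 (mod 30).
So f(0) = f(15) while 0 ≠ 15, hence f is not injective, hence not bijective.
Since f is not bijective, we find the least positive k with f(k) = f(0): this means 26k ≡ 0 (mod 30), i.e. 30 ∣ 26k. Since gcd(26, 30) = 2, dividing through by 2 this holds exactly when 15 ∣ 13k, and as gcd(13, 15) = 1, exactly when 15 ∣ k.
The smallest positive such k is 15.

15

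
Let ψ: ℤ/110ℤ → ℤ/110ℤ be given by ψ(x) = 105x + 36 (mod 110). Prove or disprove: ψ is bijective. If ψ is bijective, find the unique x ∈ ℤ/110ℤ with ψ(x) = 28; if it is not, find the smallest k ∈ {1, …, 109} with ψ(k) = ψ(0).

We have gcd(105, 110) = 5 > 1. Taking u = 0 and v = 22: ψ(0) = 36 and ψ(22) = 105·22 + 36 = 2346 ≡ 36 (mod 110).
So ψ(0) = ψ(22) while 0 ≠ 22, hence ψ is not injective, hence not bijective.
Since ψ is not bijective, we find the least positive k with ψ(k) = ψ(0): this means 105k ≡ 0 (mod 110), i.e. 110 ∣ 105k. Since gcd(105, 110) = 5, dividing through by 5 this holds exactly when 22 ∣ 21k, and as gcd(21, 22) = 1, exactly when 22 ∣ k.
The smallest positive such k is 22.

22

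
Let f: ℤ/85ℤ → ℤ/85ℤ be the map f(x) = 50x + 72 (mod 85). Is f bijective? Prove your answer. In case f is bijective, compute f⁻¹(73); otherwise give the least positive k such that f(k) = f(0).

We have gcd(50, 85) = 5 > 1. Taking a = 0 and b = 17: f(0) = 72 and f(17) = 50·17 + 72 = 922 ≡ 72 (mod 85).
So f(0) = f(17) while 0 ≠ 17, therefore f is not injective, hence not bijective.
Since f is not bijective, we find the least positive k with f(k) = f(0): this means 50k ≡ 0 (mod 85), i.e. 85 ∣ 50k. Since gcd(50, 85) = 5, dividing through by 5 this holds exactly when 17 ∣ 10k, and as gcd(10, 17) = 1, exactly when 17 ∣ k.
The smallest positive such k is 17.

17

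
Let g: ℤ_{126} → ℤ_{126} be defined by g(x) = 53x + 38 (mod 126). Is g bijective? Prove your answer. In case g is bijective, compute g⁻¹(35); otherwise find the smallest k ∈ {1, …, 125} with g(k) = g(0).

Suppose g(a) = g(b) in ℤ_{126}. Then 53a + 38 ≡ 53b + 38 (mod 126), hence 53(a − b) ≡ 0 (mod 126).
Since gcd(53, 126) = 1, 53 is invertible modulo 126, thus a − b ≡ 0 (mod 126), i.e. a = b.
We now compute 53⁻¹ mod 126 explicitly. Euclid's algorithm: 126 = 2·53 + 20, 53 = 2·20 + 13, 20 = 1·13 + 7, 13 = 1·7 + 6, 7 = 1·6 + 1; back-substituting gives 1 = 107·53 − 45·126, so 53⁻¹ ≡ 107 (mod 126).
Then y ↦ 107(y − 38) is a two-sided inverse to g, so every y ∈ ℤ_{126} has a preimage.
Thus g is bijective.
Since g is bijective, we find g⁻¹(35): we need 53x ≡ 35 − 38 ≡ 123 (mod 126). Using 53⁻¹ = 107: x ≡ 107·123 = 13161 = 104·126 + 57, so x = 57.
Check: g(57) = 53·57 + 38 = 3059 = 24·126 + 35 ≡ 35 (mod 126).

57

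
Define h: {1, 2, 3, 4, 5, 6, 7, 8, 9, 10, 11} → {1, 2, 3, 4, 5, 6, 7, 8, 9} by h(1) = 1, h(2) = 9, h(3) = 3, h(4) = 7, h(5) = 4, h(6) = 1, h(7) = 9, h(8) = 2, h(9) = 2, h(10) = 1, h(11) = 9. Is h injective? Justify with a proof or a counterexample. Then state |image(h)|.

h(1) = 1 = h(6) with 1 ≠ 6, so h is not injective.
The image of h is {1, 2, 3, 4, 7, 9}, which has 6 elements.

6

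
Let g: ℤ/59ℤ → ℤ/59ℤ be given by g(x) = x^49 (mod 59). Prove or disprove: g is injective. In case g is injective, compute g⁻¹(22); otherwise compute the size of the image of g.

21

Since 59 is prime, the nonzero elements of ℤ/59ℤ form a cyclic group of order 58.
As gcd(49, 58) = 1, raising to the 49th power is a bijection on this group: if a^49 ≡ b^49 then (ab^{−1})^49 = 1, and the only element of order dividing gcd(49, 58) = 1 is 1, so a = b.
With g(0) = 0 this makes g injective on all of ℤ/59ℤ, hence bijective (finite equal-size domain and codomain). In particular g is injective.
Since g is injective, we find the preimage of 22. The inverse of x ↦ x^49 on (ℤ/59ℤ)^× is x ↦ x^45, because 49·45 = 2205 = 38·58 + 1 ≡ 1 (mod 58) and x^{58} = 1 for x ≠ 0 (Fermat). So g⁻¹(22) = 22^45 mod 59.
Repeated squaring mod 59: 22^1 ≡ 22, 22^2 ≡ 22² = 484 ≡ 12, 22^4 ≡ 12² = 144 ≡ 26, 22^8 ≡ 26² = 676 ≡ 27, 22^16 ≡ 27² = 729 ≡ 21, 22^32 ≡ 21² = 441 ≡ 28. Since 45 = 32 + 8 + 4 + 1, 22^45 ≡ 28·27·26·22: 28·27 = 756 ≡ 48, then 48·26 = 1248 ≡ 9, then 9·22 = 198 ≡ 21. So 22^45 ≡ 21 (mod 59).
Hence g⁻¹(22) = 21.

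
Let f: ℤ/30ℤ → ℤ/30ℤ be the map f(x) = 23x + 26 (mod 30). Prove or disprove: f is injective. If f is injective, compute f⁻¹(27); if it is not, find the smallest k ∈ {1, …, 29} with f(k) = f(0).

17

If f(x_1) = f(x_2), then 23x_1 ≡ 23x_2 (mod 30). Because gcd(23, 30) = 1, we may cancel 23 to get x_1 ≡ x_2 (mod 30).
Hence f is injective.
We now compute 23⁻¹ mod 30 explicitly. Euclid's algorithm: 30 = 1·23 + 7, 23 = 3·7 + 2, 7 = 3·2 + 1; back-substituting gives 1 = 17·23 − 13·30, so 23⁻¹ ≡ 17 (mod 30).
Since f is injective, we find f⁻¹(27): we need 23x ≡ 27 − 26 ≡ 1 (mod 30). Using 23⁻¹ = 17: x ≡ 17·1 = 17, so x = 17.
Check: f(17) = 23·17 + 26 = 417 = 13·30 + 27 ≡ 27 (mod 30).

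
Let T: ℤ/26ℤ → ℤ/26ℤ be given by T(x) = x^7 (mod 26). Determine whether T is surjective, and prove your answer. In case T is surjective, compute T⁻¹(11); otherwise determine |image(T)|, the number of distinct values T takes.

15

Computing x^7 mod 26 for each x (by repeated squaring, reducing mod 26 at every step), the values T(0), T(1), …, T(25) are: 0, 1, 24, 3, 4, 21, 20, 19, 18, 9, 10, 15, 12, 13, 14, 11, 16, 17, 8, 7, 6, 5, 22, 23, 2, 25.
Every element of ℤ/26ℤ appears exactly once in this list, so T is a bijection, and in particular surjective.
Since T is surjective, we read off the preimage of 11 from the same table: T(15) = 11, so T⁻¹(11) = 15.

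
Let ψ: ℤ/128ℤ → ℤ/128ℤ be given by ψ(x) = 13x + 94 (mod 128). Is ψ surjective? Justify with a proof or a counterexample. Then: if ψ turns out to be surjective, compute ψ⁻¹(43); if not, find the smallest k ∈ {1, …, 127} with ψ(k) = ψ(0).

65

Since gcd(13, 128) = 1, 13 is invertible modulo 128. Euclid's algorithm: 128 = 9·13 + 11, 13 = 1·11 + 2, 11 = 5·2 + 1; back-substituting gives 1 = 69·13 − 7·128, so 13⁻¹ ≡ 69 (mod 128).
For any y ∈ ℤ/128ℤ, x = 69(y − 94) mod 128 satisfies ψ(x) = 13·69(y − 94) + 94 ≡ y (since 13·69 ≡ 1 mod 128). So every y has a preimage.
Thus ψ is surjective.
Since ψ is surjective, we compute ψ⁻¹(43): solve 13x + 94 ≡ 43 (mod 128), i.e. 13x ≡ 77 (mod 128).
Multiplying by 13⁻¹ = 69 gives x ≡ 69·77 = 5313 = 41·128 + 65 ≡ 65 (mod 128).
Check: ψ(65) = 13·65 + 94 = 939 = 7·128 + 43 ≡ 43 (mod 128).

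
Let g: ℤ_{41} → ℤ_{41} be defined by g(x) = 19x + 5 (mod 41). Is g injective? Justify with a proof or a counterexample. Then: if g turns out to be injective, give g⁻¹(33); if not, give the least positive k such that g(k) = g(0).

Recall that g is injective if g(a) = g(b) implies a = b.
If g(a) = g(b), then 19a ≡ 19b (mod 41). Because gcd(19, 41) = 1, we may cancel 19 to get a ≡ b (mod 41).
Thus g is injective.
We now compute 19⁻¹ mod 41 explicitly. Euclid's algorithm: 41 = 2·19 + 3, 19 = 6·3 + 1; back-substituting gives 1 = 13·19 − 6·41, so 19⁻¹ ≡ 13 (mod 41).
Since g is injective, we compute g⁻¹(33): solve 19x + 5 ≡ 33 (mod 41), i.e. 19x ≡ 28 (mod 41).
Multiplying by 19⁻¹ = 13 gives x ≡ 13·28 = 364 = 8·41 + 36 ≡ 36 (mod 41).
Check: g(36) = 19·36 + 5 = 689 = 16·41 + 33 ≡ 33 (mod 41).

36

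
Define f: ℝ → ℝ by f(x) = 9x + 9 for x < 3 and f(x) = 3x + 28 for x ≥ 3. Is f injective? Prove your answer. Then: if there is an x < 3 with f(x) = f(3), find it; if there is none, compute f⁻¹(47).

Both pieces are strictly increasing (slopes 9 and 3), so each is injective on its own interval.
The left piece maps (−∞, 3) onto (−∞, 36); the right piece maps [3, ∞) onto [37, ∞).
These images are disjoint, so no value is attained by both pieces. Hence f is injective.
Because the two images are disjoint, no x < 3 has f(x) = f(3), so we compute f⁻¹(47): 47 lies in [37, ∞), so solve 3x + 28 = 47: x = (47 − 28)/3 = 19/3.

19/3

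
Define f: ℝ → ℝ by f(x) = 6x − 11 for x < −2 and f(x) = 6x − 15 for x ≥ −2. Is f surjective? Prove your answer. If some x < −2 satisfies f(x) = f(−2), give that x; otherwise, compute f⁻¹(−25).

-8/3

Both pieces are strictly increasing (slopes 6 and 6), so each is injective on its own interval.
The left piece maps (−∞, −2) onto (−∞, −23); the right piece maps [−2, ∞) onto [−27, ∞).
The union (−∞, −23) ∪ [−27, ∞) covers ℝ, so f is surjective.
For the follow-up: the images overlap, so an x < −2 with f(x) = f(−2) exists. f(−2) = −27; solving 6x − 11 = −27 for x < −2 gives x = (−27 + 11)/6 = −8/3.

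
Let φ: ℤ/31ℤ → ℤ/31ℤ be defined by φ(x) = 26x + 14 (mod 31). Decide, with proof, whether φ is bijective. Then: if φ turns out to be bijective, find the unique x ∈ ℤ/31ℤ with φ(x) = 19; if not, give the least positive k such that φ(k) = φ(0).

30

Recall that φ is injective if φ(u) = φ(v) implies u = v.
If φ(u) = φ(v), then 26u ≡ 26v (mod 31). Because gcd(26, 31) = 1, we may cancel 26 to get u ≡ v (mod 31).
We now compute 26⁻¹ mod 31 explicitly. Euclid's algorithm: 31 = 1·26 + 5, 26 = 5·5 + 1; back-substituting gives 1 = 6·26 − 5·31, so 26⁻¹ ≡ 6 (mod 31).
For any y ∈ ℤ/31ℤ, x = 6(y − 14) mod 31 satisfies φ(x) = 26·6(y − 14) + 14 ≡ y (since 26·6 ≡ 1 mod 31). So every y has a preimage.
Hence φ is bijective.
Since φ is bijective, we compute φ⁻¹(19): solve 26x + 14 ≡ 19 (mod 31), i.e. 26x ≡ 5 (mod 31).
Multiplying by 26⁻¹ = 6 gives x ≡ 6·5 = 30 ≡ 30 (mod 31).
Check: φ(30) = 26·30 + 14 = 794 = 25·31 + 19 ≡ 19 (mod 31).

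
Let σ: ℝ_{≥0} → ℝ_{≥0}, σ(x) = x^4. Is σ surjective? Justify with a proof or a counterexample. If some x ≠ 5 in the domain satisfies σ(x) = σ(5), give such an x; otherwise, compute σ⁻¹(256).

4

For any y ∈ ℝ_{≥0}, x = y^{1/4} ∈ ℝ_{≥0} gives σ(x) = y, so σ is surjective.
Since x ↦ x^4 is strictly increasing on ℝ_{≥0}, it is injective there, so no x ≠ 5 in the domain has σ(x) = σ(5). We therefore compute σ⁻¹(256) = 256^{1/4} = 4 (indeed 4^4 = 256).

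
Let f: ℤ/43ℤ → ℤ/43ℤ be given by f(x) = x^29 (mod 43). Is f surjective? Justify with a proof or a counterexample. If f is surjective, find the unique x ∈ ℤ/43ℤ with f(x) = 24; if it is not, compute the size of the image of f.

15

Since 43 is prime, the nonzero elements of ℤ/43ℤ form a cyclic group of order 42.
As gcd(29, 42) = 1, raising to the 29th power is a bijection on this group: if s^29 ≡ t^29 then (st^{−1})^29 = 1, and the only element of order dividing gcd(29, 42) = 1 is 1, so s = t.
With f(0) = 0 this makes f injective on all of ℤ/43ℤ, hence bijective (finite equal-size domain and codomain). In particular f is surjective.
Since f is surjective, we find the preimage of 24. The inverse of x ↦ x^29 on (ℤ/43ℤ)^× is x ↦ x^29, because 29·29 = 841 = 20·42 + 1 ≡ 1 (mod 42) and x^{42} = 1 for x ≠ 0 (Fermat). So f⁻¹(24) = 24^29 mod 43.
Repeated squaring mod 43: 24^1 ≡ 24, 24^2 ≡ 24² = 576 ≡ 17, 24^4 ≡ 17² = 289 ≡ 31, 24^8 ≡ 31² = 961 ≡ 15, 24^16 ≡ 15² = 225 ≡ 10. Since 29 = 16 + 8 + 4 + 1, 24^29 ≡ 10·15·31·24: 10·15 = 150 ≡ 21, then 21·31 = 651 ≡ 6, then 6·24 = 144 ≡ 15. So 24^29 ≡ 15 (mod 43).
Hence f⁻¹(24) = 15.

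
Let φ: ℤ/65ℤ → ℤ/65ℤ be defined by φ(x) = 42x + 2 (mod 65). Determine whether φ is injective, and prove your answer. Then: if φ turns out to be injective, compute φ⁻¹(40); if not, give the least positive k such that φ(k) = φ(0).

By definition, injectivity means: for all u, v in the domain, φ(u) = φ(v) implies u = v.
Suppose φ(u) = φ(v) in ℤ/65ℤ. Then 42u + 2 ≡ 42v + 2 (mod 65), hence 42(u − v) ≡ 0 (mod 65).
Since gcd(42, 65) = 1, 42 is invertible modulo 65, hence u − v ≡ 0 (mod 65), i.e. u = v.
Thus φ is injective.
We now compute 42⁻¹ mod 65 explicitly. Euclid's algorithm: 65 = 1·42 + 23, 42 = 1·23 + 19, 23 = 1·19 + 4, 19 = 4·4 + 3, 4 = 1·3 + 1; back-substituting gives 1 = 48·42 − 31·65, so 42⁻¹ ≡ 48 (mod 65).
Since φ is injective, we find φ⁻¹(40): we need 42x ≡ 40 − 2 ≡ 38 (mod 65). Using 42⁻¹ = 48: x ≡ 48·38 = 1824 = 28·65 + 4, so x = 4.
Check: φ(4) = 42·4 + 2 = 170 = 2·65 + 40 ≡ 40 (mod 65).

4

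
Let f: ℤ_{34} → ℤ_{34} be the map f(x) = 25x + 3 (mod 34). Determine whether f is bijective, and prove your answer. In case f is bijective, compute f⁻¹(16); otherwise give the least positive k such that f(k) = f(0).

By definition, f is injective if f(x_1) = f(x_2) implies x_1 = x_2.
Suppose f(x_1) = f(x_2) in ℤ_{34}. Then 25x_1 + 3 ≡ 25x_2 + 3 (mod 34), therefore 25(x_1 − x_2) ≡ 0 (mod 34).
Since gcd(25, 34) = 1, 25 is invertible modulo 34, therefore x_1 − x_2 ≡ 0 (mod 34), i.e. x_1 = x_2.
We now compute 25⁻¹ mod 34 explicitly. Euclid's algorithm: 34 = 1·25 + 9, 25 = 2·9 + 7, 9 = 1·7 + 2, 7 = 3·2 + 1; back-substituting gives 1 = 15·25 − 11·34, so 25⁻¹ ≡ 15 (mod 34).
For any y ∈ ℤ_{34}, x = 15(y − 3) mod 34 satisfies f(x) = 25·15(y − 3) + 3 ≡ y (since 25·15 ≡ 1 mod 34). So every y has a preimage.
Hence f is bijective.
Since f is bijective, we find f⁻¹(16): we need 25x ≡ 16 − 3 ≡ 13 (mod 34). Using 25⁻¹ = 15: x ≡ 15·13 = 195 = 5·34 + 25, so x = 25.
Check: f(25) = 25·25 + 3 = 628 = 18·34 + 16 ≡ 16 (mod 34).

25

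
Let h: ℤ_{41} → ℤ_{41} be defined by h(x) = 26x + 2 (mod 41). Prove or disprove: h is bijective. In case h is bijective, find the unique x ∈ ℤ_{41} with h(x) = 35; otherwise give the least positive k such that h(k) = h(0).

By definition, h is injective if h(x_1) = h(x_2) implies x_1 = x_2.
If h(x_1) = h(x_2), then 26x_1 ≡ 26x_2 (mod 41). Because gcd(26, 41) = 1, we may cancel 26 to get x_1 ≡ x_2 (mod 41).
We now compute 26⁻¹ mod 41 explicitly. Euclid's algorithm: 41 = 1·26 + 15, 26 = 1·15 + 11, 15 = 1·11 + 4, 11 = 2·4 + 3, 4 = 1·3 + 1; back-substituting gives 1 = 30·26 − 19·41, so 26⁻¹ ≡ 30 (mod 41).
Then y ↦ 30(y − 2) is a two-sided inverse to h, so every y ∈ ℤ_{41} has a preimage.
Hence h is bijective.
Since h is bijective, we compute h⁻¹(35): solve 26x + 2 ≡ 35 (mod 41), i.e. 26x ≡ 33 (mod 41).
Multiplying by 26⁻¹ = 30 gives x ≡ 30·33 = 990 = 24·41 + 6 ≡ 6 (mod 41).
Check: h(6) = 26·6 + 2 = 158 = 3·41 + 35 ≡ 35 (mod 41).

6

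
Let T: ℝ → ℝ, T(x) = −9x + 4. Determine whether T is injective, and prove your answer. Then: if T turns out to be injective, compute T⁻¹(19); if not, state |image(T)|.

Recall: T is injective when T(x_1) = T(x_2) forces x_1 = x_2.
Suppose T(x_1) = T(x_2). Then −9x_1 + 4 = −9x_2 + 4, hence −9x_1 = −9x_2, thus x_1 = x_2.
Therefore T is injective.
Since T is injective, we compute T⁻¹(19) = (19 − 4)/(−9) = −5/3.

-5/3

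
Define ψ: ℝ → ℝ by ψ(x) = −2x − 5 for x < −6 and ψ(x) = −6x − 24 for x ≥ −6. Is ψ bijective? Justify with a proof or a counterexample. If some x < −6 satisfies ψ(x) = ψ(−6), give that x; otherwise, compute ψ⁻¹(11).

Both pieces are strictly decreasing (slopes −2 and −6), so each is injective on its own interval.
The left piece maps (−∞, −6) onto (7, ∞); the right piece maps [−6, ∞) onto (−∞, 12].
These images overlap. In particular ψ(−6) = 12 (right piece), and solving −2x − 5 = 12 on the left piece gives x = −17/2 < −6.
So ψ(−17/2) = ψ(−6) with −17/2 ≠ −6, and ψ is not injective, hence not bijective. This x = −17/2 is the requested value below −6.

-17/2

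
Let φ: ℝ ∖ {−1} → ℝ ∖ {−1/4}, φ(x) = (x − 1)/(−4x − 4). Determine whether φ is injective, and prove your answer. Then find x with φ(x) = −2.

-9/7

Suppose φ(a) = φ(b). Cross-multiplying: (a − 1)(−4b − 4) = (b − 1)(−4a − 4).
Expanding both sides and cancelling the symmetric terms leaves −8·(a − b) = 0. Since −8 ≠ 0, a = b. Therefore φ is injective.
Solving φ(x) = −2: cross-multiplying gives x − 1 = −2(−4x − 4), which rearranges to −7x = 9, so x = −9/7.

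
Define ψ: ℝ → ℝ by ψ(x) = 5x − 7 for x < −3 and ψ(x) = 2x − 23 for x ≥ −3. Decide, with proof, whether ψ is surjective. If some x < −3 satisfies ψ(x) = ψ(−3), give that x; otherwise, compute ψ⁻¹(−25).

Both pieces are strictly increasing (slopes 5 and 2), so each is injective on its own interval.
The left piece maps (−∞, −3) onto (−∞, −22); the right piece maps [−3, ∞) onto [−29, ∞).
The union (−∞, −22) ∪ [−29, ∞) covers ℝ, so ψ is surjective.
For the follow-up: the images overlap, so an x < −3 with ψ(x) = ψ(−3) exists. ψ(−3) = −29; solving 5x − 7 = −29 for x < −3 gives x = (−29 + 7)/5 = −22/5.

-22/5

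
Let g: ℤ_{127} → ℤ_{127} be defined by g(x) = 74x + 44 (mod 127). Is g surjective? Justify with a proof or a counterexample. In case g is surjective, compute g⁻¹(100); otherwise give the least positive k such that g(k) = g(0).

Since gcd(74, 127) = 1, 74 is invertible modulo 127. Euclid's algorithm: 127 = 1·74 + 53, 74 = 1·53 + 21, 53 = 2·21 + 11, 21 = 1·11 + 10, 11 = 1·10 + 1; back-substituting gives 1 = 115·74 − 67·127, so 74⁻¹ ≡ 115 (mod 127).
Then y ↦ 115(y − 44) is a two-sided inverse to g, so every y ∈ ℤ_{127} has a preimage.
Hence g is surjective.
Since g is surjective, we compute g⁻¹(100): solve 74x + 44 ≡ 100 (mod 127), i.e. 74x ≡ 56 (mod 127).
Multiplying by 74⁻¹ = 115 gives x ≡ 115·56 = 6440 = 50·127 + 90 ≡ 90 (mod 127).
Check: g(90) = 74·90 + 44 = 6704 = 52·127 + 100 ≡ 100 (mod 127).

90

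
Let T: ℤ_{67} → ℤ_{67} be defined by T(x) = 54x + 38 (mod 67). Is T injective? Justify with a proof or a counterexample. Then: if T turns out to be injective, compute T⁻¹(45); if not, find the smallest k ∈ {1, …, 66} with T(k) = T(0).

51

Recall that T is injective if T(a) = T(b) implies a = b.
If T(a) = T(b), then 54a ≡ 54b (mod 67). Because gcd(54, 67) = 1, we may cancel 54 to get a ≡ b (mod 67).
So T is injective.
We now compute 54⁻¹ mod 67 explicitly. Euclid's algorithm: 67 = 1·54 + 13, 54 = 4·13 + 2, 13 = 6·2 + 1; back-substituting gives 1 = 36·54 − 29·67, so 54⁻¹ ≡ 36 (mod 67).
Since T is injective, we find T⁻¹(45): we need 54x ≡ 45 − 38 ≡ 7 (mod 67). Using 54⁻¹ = 36: x ≡ 36·7 = 252 = 3·67 + 51, so x = 51.
Check: T(51) = 54·51 + 38 = 2792 = 41·67 + 45 ≡ 45 (mod 67).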